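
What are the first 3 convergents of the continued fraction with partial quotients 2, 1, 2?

2/1, 3/1, 8/3

Using the convergent recurrence p_i = a_i*p_{i-1} + p_{i-2}, q_i = a_i*q_{i-1} + q_{i-2} with p_{-2}=0, p_{-1}=1, q_{-2}=1, q_{-1}=0:
  i=0: a_0=2, p_0 = 2*1 + 0 = 2, q_0 = 2*0 + 1 = 1.
  i=1: a_1=1, p_1 = 1*2 + 1 = 3, q_1 = 1*1 + 0 = 1.
  i=2: a_2=2, p_2 = 2*3 + 2 = 8, q_2 = 2*1 + 1 = 3.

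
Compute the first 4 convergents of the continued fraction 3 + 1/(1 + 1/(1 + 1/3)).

Using the convergent recurrence p_i = a_i*p_{i-1} + p_{i-2}, q_i = a_i*q_{i-1} + q_{i-2} with p_{-2}=0, p_{-1}=1, q_{-2}=1, q_{-1}=0:
  i=0: a_0=3, p_0 = 3*1 + 0 = 3, q_0 = 3*0 + 1 = 1.
  i=1: a_1=1, p_1 = 1*3 + 1 = 4, q_1 = 1*1 + 0 = 1.
  i=2: a_2=1, p_2 = 1*4 + 3 = 7, q_2 = 1*1 + 1 = 2.
  i=3: a_3=3, p_3 = 3*7 + 4 = 25, q_3 = 3*2 + 1 = 7.

3/1, 4/1, 7/2, 25/7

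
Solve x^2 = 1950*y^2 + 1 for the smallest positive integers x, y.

(x, y) = (595349, 13482)

First expand sqrt(1950) as a continued fraction. With x_i = (sqrt(1950) + m_i)/d_i and (m_0, d_0) = (0, 1): a_0 = floor(sqrt(1950)) = 44, since 44^2 = 1936 <= 1950 < 2025 = 45^2.
Iterate m_{i+1} = d_i*a_i - m_i, d_{i+1} = (1950 - m_{i+1}^2)/d_i, a_{i+1} = floor((a_0 + m_{i+1})/d_{i+1}):
  m_1 = 1*44 - 0 = 44, d_1 = (1950 - 44^2)/1 = 14/1 = 14, a_1 = floor((44 + 44)/14) = 6.
  m_2 = 14*6 - 44 = 40, d_2 = (1950 - 40^2)/14 = 350/14 = 25, a_2 = floor((44 + 40)/25) = 3.
  m_3 = 25*3 - 40 = 35, d_3 = (1950 - 35^2)/25 = 725/25 = 29, a_3 = floor((44 + 35)/29) = 2.
  m_4 = 29*2 - 35 = 23, d_4 = (1950 - 23^2)/29 = 1421/29 = 49, a_4 = floor((44 + 23)/49) = 1.
  m_5 = 49*1 - 23 = 26, d_5 = (1950 - 26^2)/49 = 1274/49 = 26, a_5 = floor((44 + 26)/26) = 2.
  m_6 = 26*2 - 26 = 26, d_6 = (1950 - 26^2)/26 = 1274/26 = 49, a_6 = floor((44 + 26)/49) = 1.
  m_7 = 49*1 - 26 = 23, d_7 = (1950 - 23^2)/49 = 1421/49 = 29, a_7 = floor((44 + 23)/29) = 2.
  m_8 = 29*2 - 23 = 35, d_8 = (1950 - 35^2)/29 = 725/29 = 25, a_8 = floor((44 + 35)/25) = 3.
  m_9 = 25*3 - 35 = 40, d_9 = (1950 - 40^2)/25 = 350/25 = 14, a_9 = floor((44 + 40)/14) = 6.
  m_10 = 14*6 - 40 = 44, d_10 = (1950 - 44^2)/14 = 14/14 = 1, a_10 = floor((44 + 44)/1) = 88.
  m_11 = 1*88 - 44 = 44, d_11 = (1950 - 44^2)/1 = 14/1 = 14: (m_11, d_11) = (m_1, d_1) = (44, 14), so from here the quotients repeat a_1, ..., a_10; the period length is 10.
So sqrt(1950) = [44; (6, 3, 2, 1, 2, 1, 2, 3, 6, 88)] with period length k = 10.
k is even, so the fundamental solution of x^2 - 1950y^2 = 1 is (p_{k-1}, q_{k-1}) = (p_9, q_9); compute convergents through index 9.
Convergents (p_i = a_i*p_{i-1} + p_{i-2}, q_i = a_i*q_{i-1} + q_{i-2} with p_{-2}=0, p_{-1}=1, q_{-2}=1, q_{-1}=0):
  i=0: a_0=44, p_0 = 44*1 + 0 = 44, q_0 = 44*0 + 1 = 1.
  i=1: a_1=6, p_1 = 6*44 + 1 = 265, q_1 = 6*1 + 0 = 6.
  i=2: a_2=3, p_2 = 3*265 + 44 = 839, q_2 = 3*6 + 1 = 19.
  i=3: a_3=2, p_3 = 2*839 + 265 = 1943, q_3 = 2*19 + 6 = 44.
  i=4: a_4=1, p_4 = 1*1943 + 839 = 2782, q_4 = 1*44 + 19 = 63.
  i=5: a_5=2, p_5 = 2*2782 + 1943 = 7507, q_5 = 2*63 + 44 = 170.
  i=6: a_6=1, p_6 = 1*7507 + 2782 = 10289, q_6 = 1*170 + 63 = 233.
  i=7: a_7=2, p_7 = 2*10289 + 7507 = 28085, q_7 = 2*233 + 170 = 636.
  i=8: a_8=3, p_8 = 3*28085 + 10289 = 94544, q_8 = 3*636 + 233 = 2141.
  i=9: a_9=6, p_9 = 6*94544 + 28085 = 595349, q_9 = 6*2141 + 636 = 13482.
Check: 595349^2 - 1950*13482^2 = 354440431801 - 354440431800 = 1, so (x, y) = (595349, 13482) solves the equation, and by the theorem it is the least positive solution.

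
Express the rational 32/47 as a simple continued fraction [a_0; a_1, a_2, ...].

Run the Euclidean algorithm on 32 and 47; the successive quotients are the partial quotients a_0, a_1, ... (each step inverts the fractional part left over by the previous one):
  32 = 0*47 + 32, so a_0 = 0.
  47 = 1*32 + 15, so a_1 = 1.
  32 = 2*15 + 2, so a_2 = 2.
  15 = 7*2 + 1, so a_3 = 7.
  2 = 2*1 + 0, so a_4 = 2.
The remainder reaches 0 after 5 divisions, so the expansion has 5 partial quotients, read off in order.

[0; 1, 2, 7, 2]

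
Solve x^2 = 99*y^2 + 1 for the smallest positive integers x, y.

First expand sqrt(99) as a continued fraction. With x_i = (sqrt(99) + m_i)/d_i and (m_0, d_0) = (0, 1): a_0 = floor(sqrt(99)) = 9, since 9^2 = 81 <= 99 < 100 = 10^2.
Iterate m_{i+1} = d_i*a_i - m_i, d_{i+1} = (99 - m_{i+1}^2)/d_i, a_{i+1} = floor((a_0 + m_{i+1})/d_{i+1}):
  m_1 = 1*9 - 0 = 9, d_1 = (99 - 9^2)/1 = 18/1 = 18, a_1 = floor((9 + 9)/18) = 1.
  m_2 = 18*1 - 9 = 9, d_2 = (99 - 9^2)/18 = 18/18 = 1, a_2 = floor((9 + 9)/1) = 18.
  m_3 = 1*18 - 9 = 9, d_3 = (99 - 9^2)/1 = 18/1 = 18: (m_3, d_3) = (m_1, d_1) = (9, 18), so from here the quotients repeat a_1, a_2; the period length is 2.
So sqrt(99) = [9; (1, 18)] with period length k = 2.
k is even, so the fundamental solution of x^2 - 99y^2 = 1 is (p_{k-1}, q_{k-1}) = (p_1, q_1); compute convergents through index 1.
Convergents (p_i = a_i*p_{i-1} + p_{i-2}, q_i = a_i*q_{i-1} + q_{i-2} with p_{-2}=0, p_{-1}=1, q_{-2}=1, q_{-1}=0):
  i=0: a_0=9, p_0 = 9*1 + 0 = 9, q_0 = 9*0 + 1 = 1.
  i=1: a_1=1, p_1 = 1*9 + 1 = 10, q_1 = 1*1 + 0 = 1.
Check: 10^2 - 99*1^2 = 100 - 99 = 1, so (x, y) = (10, 1) solves the equation, and by the theorem it is the least positive solution.

(x, y) = (10, 1)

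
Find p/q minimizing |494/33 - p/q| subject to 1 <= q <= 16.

Expand x = 494/33 as a continued fraction with the Euclidean algorithm:
  494 = 14*33 + 32, so a_0 = 14.
  33 = 1*32 + 1, so a_1 = 1.
  32 = 32*1 + 0, so a_2 = 32.
so x = [14; 1, 32].
Convergents (p_i = a_i*p_{i-1} + p_{i-2}, q_i = a_i*q_{i-1} + q_{i-2} with p_{-2}=0, p_{-1}=1, q_{-2}=1, q_{-1}=0), until the denominator exceeds 16:
  i=0: a_0=14, p_0 = 14*1 + 0 = 14, q_0 = 14*0 + 1 = 1.
  i=1: a_1=1, p_1 = 1*14 + 1 = 15, q_1 = 1*1 + 0 = 1.
  i=2: a_2=32, p_2 = 32*15 + 14 = 494, q_2 = 32*1 + 1 = 33.
q_2 = 33 > 16, so the last convergent with denominator <= 16 is p_1/q_1 = 15/1.
The closest fraction with denominator <= 16 is either p_1/q_1 or the intermediate fraction (k*p_1 + p_0)/(k*q_1 + q_0) with the largest k >= 1 whose denominator stays <= 16; these approach x as k grows, and every other convergent or intermediate fraction in range is farther away.
Largest k: floor((16 - q_0)/q_1) = floor((16 - 1)/1) = 15.
That gives (15*15 + 14)/(15*1 + 1) = 239/16.
Compare the errors: |x - 15/1| = |494*1 - 15*33|/(33*1) = 1/33, and |x - 239/16| = |494*16 - 239*33|/(33*16) = 17/528.
Cross-multiplying, 1*528 = 528 < 561 = 17*33, so 1/33 is smaller: the convergent 15/1 is closer to x than 239/16.

15/1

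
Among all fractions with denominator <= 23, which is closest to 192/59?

Expand x = 192/59 as a continued fraction with the Euclidean algorithm:
  192 = 3*59 + 15, so a_0 = 3.
  59 = 3*15 + 14, so a_1 = 3.
  15 = 1*14 + 1, so a_2 = 1.
  14 = 14*1 + 0, so a_3 = 14.
so x = [3; 3, 1, 14].
Convergents (p_i = a_i*p_{i-1} + p_{i-2}, q_i = a_i*q_{i-1} + q_{i-2} with p_{-2}=0, p_{-1}=1, q_{-2}=1, q_{-1}=0), until the denominator exceeds 23:
  i=0: a_0=3, p_0 = 3*1 + 0 = 3, q_0 = 3*0 + 1 = 1.
  i=1: a_1=3, p_1 = 3*3 + 1 = 10, q_1 = 3*1 + 0 = 3.
  i=2: a_2=1, p_2 = 1*10 + 3 = 13, q_2 = 1*3 + 1 = 4.
  i=3: a_3=14, p_3 = 14*13 + 10 = 192, q_3 = 14*4 + 3 = 59.
q_3 = 59 > 23, so the last convergent with denominator <= 23 is p_2/q_2 = 13/4.
The closest fraction with denominator <= 23 is either p_2/q_2 or the intermediate fraction (k*p_2 + p_1)/(k*q_2 + q_1) with the largest k >= 1 whose denominator stays <= 23; these approach x as k grows, and every other convergent or intermediate fraction in range is farther away.
Largest k: floor((23 - q_1)/q_2) = floor((23 - 3)/4) = 5.
That gives (5*13 + 10)/(5*4 + 3) = 75/23.
Compare the errors: |x - 13/4| = |192*4 - 13*59|/(59*4) = 1/236, and |x - 75/23| = |192*23 - 75*59|/(59*23) = 9/1357.
Cross-multiplying, 1*1357 = 1357 < 2124 = 9*236, so 1/236 is smaller: the convergent 13/4 is closer to x than 75/23.

13/4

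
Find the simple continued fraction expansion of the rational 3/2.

[1; 2]

Run the Euclidean algorithm on 3 and 2; the successive quotients are the partial quotients a_0, a_1, ... (each step inverts the fractional part left over by the previous one):
  3 = 1*2 + 1, so a_0 = 1.
  2 = 2*1 + 0, so a_1 = 2.
The remainder reaches 0 after 2 divisions, so the expansion has 2 partial quotients, read off in order.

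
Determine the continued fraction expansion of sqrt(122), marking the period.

Write x_i = (sqrt(122) + m_i)/d_i with (m_0, d_0) = (0, 1). a_0 = floor(sqrt(122)) = 11, since 11^2 = 121 <= 122 < 144 = 12^2.
Iterate m_{i+1} = d_i*a_i - m_i, d_{i+1} = (122 - m_{i+1}^2)/d_i, a_{i+1} = floor((a_0 + m_{i+1})/d_{i+1}):
  m_1 = 1*11 - 0 = 11, d_1 = (122 - 11^2)/1 = 1/1 = 1, a_1 = floor((11 + 11)/1) = 22.
  m_2 = 1*22 - 11 = 11, d_2 = (122 - 11^2)/1 = 1/1 = 1: (m_2, d_2) = (m_1, d_1) = (11, 1), so from here the quotient a_1 repeats; the period length is 1.
Hence the expansion of sqrt(122) is a_0 = 11 followed by the repeating block 22 (period 1).

[11; (22)]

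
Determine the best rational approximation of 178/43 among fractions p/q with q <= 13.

Expand x = 178/43 as a continued fraction with the Euclidean algorithm:
  178 = 4*43 + 6, so a_0 = 4.
  43 = 7*6 + 1, so a_1 = 7.
  6 = 6*1 + 0, so a_2 = 6.
so x = [4; 7, 6].
Convergents (p_i = a_i*p_{i-1} + p_{i-2}, q_i = a_i*q_{i-1} + q_{i-2} with p_{-2}=0, p_{-1}=1, q_{-2}=1, q_{-1}=0), until the denominator exceeds 13:
  i=0: a_0=4, p_0 = 4*1 + 0 = 4, q_0 = 4*0 + 1 = 1.
  i=1: a_1=7, p_1 = 7*4 + 1 = 29, q_1 = 7*1 + 0 = 7.
  i=2: a_2=6, p_2 = 6*29 + 4 = 178, q_2 = 6*7 + 1 = 43.
q_2 = 43 > 13, so the last convergent with denominator <= 13 is p_1/q_1 = 29/7.
The closest fraction with denominator <= 13 is either p_1/q_1 or the intermediate fraction (k*p_1 + p_0)/(k*q_1 + q_0) with the largest k >= 1 whose denominator stays <= 13; these approach x as k grows, and every other convergent or intermediate fraction in range is farther away.
Largest k: floor((13 - q_0)/q_1) = floor((13 - 1)/7) = 1.
That gives (1*29 + 4)/(1*7 + 1) = 33/8.
Compare the errors: |x - 29/7| = |178*7 - 29*43|/(43*7) = 1/301, and |x - 33/8| = |178*8 - 33*43|/(43*8) = 5/344.
Cross-multiplying, 1*344 = 344 < 1505 = 5*301, so 1/301 is smaller: the convergent 29/7 is closer to x than 33/8.

29/7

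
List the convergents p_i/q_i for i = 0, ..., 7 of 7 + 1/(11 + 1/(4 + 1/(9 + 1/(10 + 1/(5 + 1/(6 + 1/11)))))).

7/1, 78/11, 319/45, 2949/416, 29809/4205, 151994/21441, 941773/132851, 10511497/1482802

Using the convergent recurrence p_i = a_i*p_{i-1} + p_{i-2}, q_i = a_i*q_{i-1} + q_{i-2} with p_{-2}=0, p_{-1}=1, q_{-2}=1, q_{-1}=0:
  i=0: a_0=7, p_0 = 7*1 + 0 = 7, q_0 = 7*0 + 1 = 1.
  i=1: a_1=11, p_1 = 11*7 + 1 = 78, q_1 = 11*1 + 0 = 11.
  i=2: a_2=4, p_2 = 4*78 + 7 = 319, q_2 = 4*11 + 1 = 45.
  i=3: a_3=9, p_3 = 9*319 + 78 = 2949, q_3 = 9*45 + 11 = 416.
  i=4: a_4=10, p_4 = 10*2949 + 319 = 29809, q_4 = 10*416 + 45 = 4205.
  i=5: a_5=5, p_5 = 5*29809 + 2949 = 151994, q_5 = 5*4205 + 416 = 21441.
  i=6: a_6=6, p_6 = 6*151994 + 29809 = 941773, q_6 = 6*21441 + 4205 = 132851.
  i=7: a_7=11, p_7 = 11*941773 + 151994 = 10511497, q_7 = 11*132851 + 21441 = 1482802.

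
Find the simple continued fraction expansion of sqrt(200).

Write x_i = (sqrt(200) + m_i)/d_i with (m_0, d_0) = (0, 1). a_0 = floor(sqrt(200)) = 14, since 14^2 = 196 <= 200 < 225 = 15^2.
Iterate m_{i+1} = d_i*a_i - m_i, d_{i+1} = (200 - m_{i+1}^2)/d_i, a_{i+1} = floor((a_0 + m_{i+1})/d_{i+1}):
  m_1 = 1*14 - 0 = 14, d_1 = (200 - 14^2)/1 = 4/1 = 4, a_1 = floor((14 + 14)/4) = 7.
  m_2 = 4*7 - 14 = 14, d_2 = (200 - 14^2)/4 = 4/4 = 1, a_2 = floor((14 + 14)/1) = 28.
  m_3 = 1*28 - 14 = 14, d_3 = (200 - 14^2)/1 = 4/1 = 4: (m_3, d_3) = (m_1, d_1) = (14, 4), so from here the quotients repeat a_1, a_2; the period length is 2.
Hence the expansion of sqrt(200) is a_0 = 14 followed by the repeating block 7, 28 (period 2).

[14; (7, 28)]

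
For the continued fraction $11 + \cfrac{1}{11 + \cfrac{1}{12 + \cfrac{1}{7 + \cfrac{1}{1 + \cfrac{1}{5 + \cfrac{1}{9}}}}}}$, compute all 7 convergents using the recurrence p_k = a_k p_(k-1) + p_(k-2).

Using the convergent recurrence p_i = a_i*p_{i-1} + p_{i-2}, q_i = a_i*q_{i-1} + q_{i-2} with p_{-2}=0, p_{-1}=1, q_{-2}=1, q_{-1}=0:
  i=0: a_0=11, p_0 = 11*1 + 0 = 11, q_0 = 11*0 + 1 = 1.
  i=1: a_1=11, p_1 = 11*11 + 1 = 122, q_1 = 11*1 + 0 = 11.
  i=2: a_2=12, p_2 = 12*122 + 11 = 1475, q_2 = 12*11 + 1 = 133.
  i=3: a_3=7, p_3 = 7*1475 + 122 = 10447, q_3 = 7*133 + 11 = 942.
  i=4: a_4=1, p_4 = 1*10447 + 1475 = 11922, q_4 = 1*942 + 133 = 1075.
  i=5: a_5=5, p_5 = 5*11922 + 10447 = 70057, q_5 = 5*1075 + 942 = 6317.
  i=6: a_6=9, p_6 = 9*70057 + 11922 = 642435, q_6 = 9*6317 + 1075 = 57928.

11/1, 122/11, 1475/133, 10447/942, 11922/1075, 70057/6317, 642435/57928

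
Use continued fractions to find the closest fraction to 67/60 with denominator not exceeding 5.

Expand x = 67/60 as a continued fraction with the Euclidean algorithm:
  67 = 1*60 + 7, so a_0 = 1.
  60 = 8*7 + 4, so a_1 = 8.
  7 = 1*4 + 3, so a_2 = 1.
  4 = 1*3 + 1, so a_3 = 1.
  3 = 3*1 + 0, so a_4 = 3.
so x = [1; 8, 1, 1, 3].
Convergents (p_i = a_i*p_{i-1} + p_{i-2}, q_i = a_i*q_{i-1} + q_{i-2} with p_{-2}=0, p_{-1}=1, q_{-2}=1, q_{-1}=0), until the denominator exceeds 5:
  i=0: a_0=1, p_0 = 1*1 + 0 = 1, q_0 = 1*0 + 1 = 1.
  i=1: a_1=8, p_1 = 8*1 + 1 = 9, q_1 = 8*1 + 0 = 8.
q_1 = 8 > 5, so the last convergent with denominator <= 5 is p_0/q_0 = 1/1.
The closest fraction with denominator <= 5 is either p_0/q_0 or the intermediate fraction (k*p_0 + p_{-1})/(k*q_0 + q_{-1}) with the largest k >= 1 whose denominator stays <= 5; these approach x as k grows, and every other convergent or intermediate fraction in range is farther away.
Largest k: floor((5 - q_{-1})/q_0) = floor((5 - 0)/1) = 5 (using the seeds p_{-1} = 1, q_{-1} = 0).
That gives (5*1 + 1)/(5*1 + 0) = 6/5.
Compare the errors: |x - 1/1| = |67*1 - 1*60|/(60*1) = 7/60, and |x - 6/5| = |67*5 - 6*60|/(60*5) = 25/300.
Cross-multiplying, 25*60 = 1500 < 2100 = 7*300, so 25/300 is smaller: the intermediate fraction 6/5 is closer to x than 1/1.

6/5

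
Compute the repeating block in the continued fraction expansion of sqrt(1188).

[34; (2, 7, 6, 7, 2, 68)]

Write x_i = (sqrt(1188) + m_i)/d_i with (m_0, d_0) = (0, 1). a_0 = floor(sqrt(1188)) = 34, since 34^2 = 1156 <= 1188 < 1225 = 35^2.
Iterate m_{i+1} = d_i*a_i - m_i, d_{i+1} = (1188 - m_{i+1}^2)/d_i, a_{i+1} = floor((a_0 + m_{i+1})/d_{i+1}):
  m_1 = 1*34 - 0 = 34, d_1 = (1188 - 34^2)/1 = 32/1 = 32, a_1 = floor((34 + 34)/32) = 2.
  m_2 = 32*2 - 34 = 30, d_2 = (1188 - 30^2)/32 = 288/32 = 9, a_2 = floor((34 + 30)/9) = 7.
  m_3 = 9*7 - 30 = 33, d_3 = (1188 - 33^2)/9 = 99/9 = 11, a_3 = floor((34 + 33)/11) = 6.
  m_4 = 11*6 - 33 = 33, d_4 = (1188 - 33^2)/11 = 99/11 = 9, a_4 = floor((34 + 33)/9) = 7.
  m_5 = 9*7 - 33 = 30, d_5 = (1188 - 30^2)/9 = 288/9 = 32, a_5 = floor((34 + 30)/32) = 2.
  m_6 = 32*2 - 30 = 34, d_6 = (1188 - 34^2)/32 = 32/32 = 1, a_6 = floor((34 + 34)/1) = 68.
  m_7 = 1*68 - 34 = 34, d_7 = (1188 - 34^2)/1 = 32/1 = 32: (m_7, d_7) = (m_1, d_1) = (34, 32), so from here the quotients repeat a_1, ..., a_6; the period length is 6.
Hence the expansion of sqrt(1188) is a_0 = 34 followed by the repeating block 2, 7, 6, 7, 2, 68 (period 6).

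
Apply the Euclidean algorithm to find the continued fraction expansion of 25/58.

Run the Euclidean algorithm on 25 and 58; the successive quotients are the partial quotients a_0, a_1, ... (each step inverts the fractional part left over by the previous one):
  25 = 0*58 + 25, so a_0 = 0.
  58 = 2*25 + 8, so a_1 = 2.
  25 = 3*8 + 1, so a_2 = 3.
  8 = 8*1 + 0, so a_3 = 8.
The remainder reaches 0 after 4 divisions, so the expansion has 4 partial quotients, read off in order.

[0; 2, 3, 8]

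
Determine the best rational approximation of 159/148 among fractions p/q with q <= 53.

29/27

Expand x = 159/148 as a continued fraction with the Euclidean algorithm:
  159 = 1*148 + 11, so a_0 = 1.
  148 = 13*11 + 5, so a_1 = 13.
  11 = 2*5 + 1, so a_2 = 2.
  5 = 5*1 + 0, so a_3 = 5.
so x = [1; 13, 2, 5].
Convergents (p_i = a_i*p_{i-1} + p_{i-2}, q_i = a_i*q_{i-1} + q_{i-2} with p_{-2}=0, p_{-1}=1, q_{-2}=1, q_{-1}=0), until the denominator exceeds 53:
  i=0: a_0=1, p_0 = 1*1 + 0 = 1, q_0 = 1*0 + 1 = 1.
  i=1: a_1=13, p_1 = 13*1 + 1 = 14, q_1 = 13*1 + 0 = 13.
  i=2: a_2=2, p_2 = 2*14 + 1 = 29, q_2 = 2*13 + 1 = 27.
  i=3: a_3=5, p_3 = 5*29 + 14 = 159, q_3 = 5*27 + 13 = 148.
q_3 = 148 > 53, so the last convergent with denominator <= 53 is p_2/q_2 = 29/27.
The closest fraction with denominator <= 53 is either p_2/q_2 or the intermediate fraction (k*p_2 + p_1)/(k*q_2 + q_1) with the largest k >= 1 whose denominator stays <= 53; these approach x as k grows, and every other convergent or intermediate fraction in range is farther away.
Largest k: floor((53 - q_1)/q_2) = floor((53 - 13)/27) = 1.
That gives (1*29 + 14)/(1*27 + 13) = 43/40.
Compare the errors: |x - 29/27| = |159*27 - 29*148|/(148*27) = 1/3996, and |x - 43/40| = |159*40 - 43*148|/(148*40) = 4/5920.
Cross-multiplying, 1*5920 = 5920 < 15984 = 4*3996, so 1/3996 is smaller: the convergent 29/27 is closer to x than 43/40.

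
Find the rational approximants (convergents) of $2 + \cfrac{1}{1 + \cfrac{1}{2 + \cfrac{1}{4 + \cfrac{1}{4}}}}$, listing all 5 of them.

2/1, 3/1, 8/3, 35/13, 148/55

Using the convergent recurrence p_i = a_i*p_{i-1} + p_{i-2}, q_i = a_i*q_{i-1} + q_{i-2} with p_{-2}=0, p_{-1}=1, q_{-2}=1, q_{-1}=0:
  i=0: a_0=2, p_0 = 2*1 + 0 = 2, q_0 = 2*0 + 1 = 1.
  i=1: a_1=1, p_1 = 1*2 + 1 = 3, q_1 = 1*1 + 0 = 1.
  i=2: a_2=2, p_2 = 2*3 + 2 = 8, q_2 = 2*1 + 1 = 3.
  i=3: a_3=4, p_3 = 4*8 + 3 = 35, q_3 = 4*3 + 1 = 13.
  i=4: a_4=4, p_4 = 4*35 + 8 = 148, q_4 = 4*13 + 3 = 55.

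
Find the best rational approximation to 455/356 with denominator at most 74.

23/18

Expand x = 455/356 as a continued fraction with the Euclidean algorithm:
  455 = 1*356 + 99, so a_0 = 1.
  356 = 3*99 + 59, so a_1 = 3.
  99 = 1*59 + 40, so a_2 = 1.
  59 = 1*40 + 19, so a_3 = 1.
  40 = 2*19 + 2, so a_4 = 2.
  19 = 9*2 + 1, so a_5 = 9.
  2 = 2*1 + 0, so a_6 = 2.
so x = [1; 3, 1, 1, 2, 9, 2].
Convergents (p_i = a_i*p_{i-1} + p_{i-2}, q_i = a_i*q_{i-1} + q_{i-2} with p_{-2}=0, p_{-1}=1, q_{-2}=1, q_{-1}=0), until the denominator exceeds 74:
  i=0: a_0=1, p_0 = 1*1 + 0 = 1, q_0 = 1*0 + 1 = 1.
  i=1: a_1=3, p_1 = 3*1 + 1 = 4, q_1 = 3*1 + 0 = 3.
  i=2: a_2=1, p_2 = 1*4 + 1 = 5, q_2 = 1*3 + 1 = 4.
  i=3: a_3=1, p_3 = 1*5 + 4 = 9, q_3 = 1*4 + 3 = 7.
  i=4: a_4=2, p_4 = 2*9 + 5 = 23, q_4 = 2*7 + 4 = 18.
  i=5: a_5=9, p_5 = 9*23 + 9 = 216, q_5 = 9*18 + 7 = 169.
q_5 = 169 > 74, so the last convergent with denominator <= 74 is p_4/q_4 = 23/18.
The closest fraction with denominator <= 74 is either p_4/q_4 or the intermediate fraction (k*p_4 + p_3)/(k*q_4 + q_3) with the largest k >= 1 whose denominator stays <= 74; these approach x as k grows, and every other convergent or intermediate fraction in range is farther away.
Largest k: floor((74 - q_3)/q_4) = floor((74 - 7)/18) = 3.
That gives (3*23 + 9)/(3*18 + 7) = 78/61.
Compare the errors: |x - 23/18| = |455*18 - 23*356|/(356*18) = 2/6408, and |x - 78/61| = |455*61 - 78*356|/(356*61) = 13/21716.
Cross-multiplying, 2*21716 = 43432 < 83304 = 13*6408, so 2/6408 is smaller: the convergent 23/18 is closer to x than 78/61.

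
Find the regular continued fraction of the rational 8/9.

[0; 1, 8]

Run the Euclidean algorithm on 8 and 9; the successive quotients are the partial quotients a_0, a_1, ... (each step inverts the fractional part left over by the previous one):
  8 = 0*9 + 8, so a_0 = 0.
  9 = 1*8 + 1, so a_1 = 1.
  8 = 8*1 + 0, so a_2 = 8.
The remainder reaches 0 after 3 divisions, so the expansion has 3 partial quotients, read off in order.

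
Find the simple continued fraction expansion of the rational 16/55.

Run the Euclidean algorithm on 16 and 55; the successive quotients are the partial quotients a_0, a_1, ... (each step inverts the fractional part left over by the previous one):
  16 = 0*55 + 16, so a_0 = 0.
  55 = 3*16 + 7, so a_1 = 3.
  16 = 2*7 + 2, so a_2 = 2.
  7 = 3*2 + 1, so a_3 = 3.
  2 = 2*1 + 0, so a_4 = 2.
The remainder reaches 0 after 5 divisions, so the expansion has 5 partial quotients, read off in order.

[0; 3, 2, 3, 2]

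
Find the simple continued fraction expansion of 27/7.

[3; 1, 6]

Run the Euclidean algorithm on 27 and 7; the successive quotients are the partial quotients a_0, a_1, ... (each step inverts the fractional part left over by the previous one):
  27 = 3*7 + 6, so a_0 = 3.
  7 = 1*6 + 1, so a_1 = 1.
  6 = 6*1 + 0, so a_2 = 6.
The remainder reaches 0 after 3 divisions, so the expansion has 3 partial quotients, read off in order.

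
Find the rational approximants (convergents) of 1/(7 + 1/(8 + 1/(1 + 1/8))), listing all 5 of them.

0/1, 1/7, 8/57, 9/64, 80/569

Using the convergent recurrence p_i = a_i*p_{i-1} + p_{i-2}, q_i = a_i*q_{i-1} + q_{i-2} with p_{-2}=0, p_{-1}=1, q_{-2}=1, q_{-1}=0:
  i=0: a_0=0, p_0 = 0*1 + 0 = 0, q_0 = 0*0 + 1 = 1.
  i=1: a_1=7, p_1 = 7*0 + 1 = 1, q_1 = 7*1 + 0 = 7.
  i=2: a_2=8, p_2 = 8*1 + 0 = 8, q_2 = 8*7 + 1 = 57.
  i=3: a_3=1, p_3 = 1*8 + 1 = 9, q_3 = 1*57 + 7 = 64.
  i=4: a_4=8, p_4 = 8*9 + 8 = 80, q_4 = 8*64 + 57 = 569.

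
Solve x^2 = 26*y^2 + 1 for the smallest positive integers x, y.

(x, y) = (51, 10)

First expand sqrt(26) as a continued fraction. With x_i = (sqrt(26) + m_i)/d_i and (m_0, d_0) = (0, 1): a_0 = floor(sqrt(26)) = 5, since 5^2 = 25 <= 26 < 36 = 6^2.
Iterate m_{i+1} = d_i*a_i - m_i, d_{i+1} = (26 - m_{i+1}^2)/d_i, a_{i+1} = floor((a_0 + m_{i+1})/d_{i+1}):
  m_1 = 1*5 - 0 = 5, d_1 = (26 - 5^2)/1 = 1/1 = 1, a_1 = floor((5 + 5)/1) = 10.
  m_2 = 1*10 - 5 = 5, d_2 = (26 - 5^2)/1 = 1/1 = 1: (m_2, d_2) = (m_1, d_1) = (5, 1), so from here the quotient a_1 repeats; the period length is 1.
So sqrt(26) = [5; (10)] with period length k = 1.
k is odd, so (p_{k-1}, q_{k-1}) only solves x^2 - 26y^2 = -1 and the fundamental solution of x^2 - 26y^2 = 1 is (p_{2k-1}, q_{2k-1}) = (p_1, q_1); compute convergents through index 1, running through the period twice.
Convergents (p_i = a_i*p_{i-1} + p_{i-2}, q_i = a_i*q_{i-1} + q_{i-2} with p_{-2}=0, p_{-1}=1, q_{-2}=1, q_{-1}=0):
  i=0: a_0=5, p_0 = 5*1 + 0 = 5, q_0 = 5*0 + 1 = 1.
  i=1: a_1=10, p_1 = 10*5 + 1 = 51, q_1 = 10*1 + 0 = 10.
Indeed p_0^2 - 26*q_0^2 = 25 - 26 = -1, not +1.
Check: 51^2 - 26*10^2 = 2601 - 2600 = 1, so (x, y) = (51, 10) solves the equation, and by the theorem it is the least positive solution.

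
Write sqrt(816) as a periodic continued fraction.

[28; (1, 1, 3, 3, 3, 1, 1, 56)]

Write x_i = (sqrt(816) + m_i)/d_i with (m_0, d_0) = (0, 1). a_0 = floor(sqrt(816)) = 28, since 28^2 = 784 <= 816 < 841 = 29^2.
Iterate m_{i+1} = d_i*a_i - m_i, d_{i+1} = (816 - m_{i+1}^2)/d_i, a_{i+1} = floor((a_0 + m_{i+1})/d_{i+1}):
  m_1 = 1*28 - 0 = 28, d_1 = (816 - 28^2)/1 = 32/1 = 32, a_1 = floor((28 + 28)/32) = 1.
  m_2 = 32*1 - 28 = 4, d_2 = (816 - 4^2)/32 = 800/32 = 25, a_2 = floor((28 + 4)/25) = 1.
  m_3 = 25*1 - 4 = 21, d_3 = (816 - 21^2)/25 = 375/25 = 15, a_3 = floor((28 + 21)/15) = 3.
  m_4 = 15*3 - 21 = 24, d_4 = (816 - 24^2)/15 = 240/15 = 16, a_4 = floor((28 + 24)/16) = 3.
  m_5 = 16*3 - 24 = 24, d_5 = (816 - 24^2)/16 = 240/16 = 15, a_5 = floor((28 + 24)/15) = 3.
  m_6 = 15*3 - 24 = 21, d_6 = (816 - 21^2)/15 = 375/15 = 25, a_6 = floor((28 + 21)/25) = 1.
  m_7 = 25*1 - 21 = 4, d_7 = (816 - 4^2)/25 = 800/25 = 32, a_7 = floor((28 + 4)/32) = 1.
  m_8 = 32*1 - 4 = 28, d_8 = (816 - 28^2)/32 = 32/32 = 1, a_8 = floor((28 + 28)/1) = 56.
  m_9 = 1*56 - 28 = 28, d_9 = (816 - 28^2)/1 = 32/1 = 32: (m_9, d_9) = (m_1, d_1) = (28, 32), so from here the quotients repeat a_1, ..., a_8; the period length is 8.
Hence the expansion of sqrt(816) is a_0 = 28 followed by the repeating block 1, 1, 3, 3, 3, 1, 1, 56 (period 8).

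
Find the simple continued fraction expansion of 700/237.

Run the Euclidean algorithm on 700 and 237; the successive quotients are the partial quotients a_0, a_1, ... (each step inverts the fractional part left over by the previous one):
  700 = 2*237 + 226, so a_0 = 2.
  237 = 1*226 + 11, so a_1 = 1.
  226 = 20*11 + 6, so a_2 = 20.
  11 = 1*6 + 5, so a_3 = 1.
  6 = 1*5 + 1, so a_4 = 1.
  5 = 5*1 + 0, so a_5 = 5.
The remainder reaches 0 after 6 divisions, so the expansion has 6 partial quotients, read off in order.

[2; 1, 20, 1, 1, 5]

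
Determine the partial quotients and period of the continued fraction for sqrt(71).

[8; (2, 2, 1, 7, 1, 2, 2, 16)]

Write x_i = (sqrt(71) + m_i)/d_i with (m_0, d_0) = (0, 1). a_0 = floor(sqrt(71)) = 8, since 8^2 = 64 <= 71 < 81 = 9^2.
Iterate m_{i+1} = d_i*a_i - m_i, d_{i+1} = (71 - m_{i+1}^2)/d_i, a_{i+1} = floor((a_0 + m_{i+1})/d_{i+1}):
  m_1 = 1*8 - 0 = 8, d_1 = (71 - 8^2)/1 = 7/1 = 7, a_1 = floor((8 + 8)/7) = 2.
  m_2 = 7*2 - 8 = 6, d_2 = (71 - 6^2)/7 = 35/7 = 5, a_2 = floor((8 + 6)/5) = 2.
  m_3 = 5*2 - 6 = 4, d_3 = (71 - 4^2)/5 = 55/5 = 11, a_3 = floor((8 + 4)/11) = 1.
  m_4 = 11*1 - 4 = 7, d_4 = (71 - 7^2)/11 = 22/11 = 2, a_4 = floor((8 + 7)/2) = 7.
  m_5 = 2*7 - 7 = 7, d_5 = (71 - 7^2)/2 = 22/2 = 11, a_5 = floor((8 + 7)/11) = 1.
  m_6 = 11*1 - 7 = 4, d_6 = (71 - 4^2)/11 = 55/11 = 5, a_6 = floor((8 + 4)/5) = 2.
  m_7 = 5*2 - 4 = 6, d_7 = (71 - 6^2)/5 = 35/5 = 7, a_7 = floor((8 + 6)/7) = 2.
  m_8 = 7*2 - 6 = 8, d_8 = (71 - 8^2)/7 = 7/7 = 1, a_8 = floor((8 + 8)/1) = 16.
  m_9 = 1*16 - 8 = 8, d_9 = (71 - 8^2)/1 = 7/1 = 7: (m_9, d_9) = (m_1, d_1) = (8, 7), so from here the quotients repeat a_1, ..., a_8; the period length is 8.
Hence the expansion of sqrt(71) is a_0 = 8 followed by the repeating block 2, 2, 1, 7, 1, 2, 2, 16 (period 8).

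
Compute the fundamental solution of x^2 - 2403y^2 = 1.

First expand sqrt(2403) as a continued fraction. With x_i = (sqrt(2403) + m_i)/d_i and (m_0, d_0) = (0, 1): a_0 = floor(sqrt(2403)) = 49, since 49^2 = 2401 <= 2403 < 2500 = 50^2.
Iterate m_{i+1} = d_i*a_i - m_i, d_{i+1} = (2403 - m_{i+1}^2)/d_i, a_{i+1} = floor((a_0 + m_{i+1})/d_{i+1}):
  m_1 = 1*49 - 0 = 49, d_1 = (2403 - 49^2)/1 = 2/1 = 2, a_1 = floor((49 + 49)/2) = 49.
  m_2 = 2*49 - 49 = 49, d_2 = (2403 - 49^2)/2 = 2/2 = 1, a_2 = floor((49 + 49)/1) = 98.
  m_3 = 1*98 - 49 = 49, d_3 = (2403 - 49^2)/1 = 2/1 = 2: (m_3, d_3) = (m_1, d_1) = (49, 2), so from here the quotients repeat a_1, a_2; the period length is 2.
So sqrt(2403) = [49; (49, 98)] with period length k = 2.
k is even, so the fundamental solution of x^2 - 2403y^2 = 1 is (p_{k-1}, q_{k-1}) = (p_1, q_1); compute convergents through index 1.
Convergents (p_i = a_i*p_{i-1} + p_{i-2}, q_i = a_i*q_{i-1} + q_{i-2} with p_{-2}=0, p_{-1}=1, q_{-2}=1, q_{-1}=0):
  i=0: a_0=49, p_0 = 49*1 + 0 = 49, q_0 = 49*0 + 1 = 1.
  i=1: a_1=49, p_1 = 49*49 + 1 = 2402, q_1 = 49*1 + 0 = 49.
Check: 2402^2 - 2403*49^2 = 5769604 - 5769603 = 1, so (x, y) = (2402, 49) solves the equation, and by the theorem it is the least positive solution.

(x, y) = (2402, 49)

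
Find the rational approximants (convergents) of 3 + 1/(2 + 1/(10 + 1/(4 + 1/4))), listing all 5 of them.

Using the convergent recurrence p_i = a_i*p_{i-1} + p_{i-2}, q_i = a_i*q_{i-1} + q_{i-2} with p_{-2}=0, p_{-1}=1, q_{-2}=1, q_{-1}=0:
  i=0: a_0=3, p_0 = 3*1 + 0 = 3, q_0 = 3*0 + 1 = 1.
  i=1: a_1=2, p_1 = 2*3 + 1 = 7, q_1 = 2*1 + 0 = 2.
  i=2: a_2=10, p_2 = 10*7 + 3 = 73, q_2 = 10*2 + 1 = 21.
  i=3: a_3=4, p_3 = 4*73 + 7 = 299, q_3 = 4*21 + 2 = 86.
  i=4: a_4=4, p_4 = 4*299 + 73 = 1269, q_4 = 4*86 + 21 = 365.

3/1, 7/2, 73/21, 299/86, 1269/365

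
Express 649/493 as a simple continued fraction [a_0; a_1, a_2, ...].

Run the Euclidean algorithm on 649 and 493; the successive quotients are the partial quotients a_0, a_1, ... (each step inverts the fractional part left over by the previous one):
  649 = 1*493 + 156, so a_0 = 1.
  493 = 3*156 + 25, so a_1 = 3.
  156 = 6*25 + 6, so a_2 = 6.
  25 = 4*6 + 1, so a_3 = 4.
  6 = 6*1 + 0, so a_4 = 6.
The remainder reaches 0 after 5 divisions, so the expansion has 5 partial quotients, read off in order.

[1; 3, 6, 4, 6]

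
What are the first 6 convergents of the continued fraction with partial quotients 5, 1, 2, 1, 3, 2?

Using the convergent recurrence p_i = a_i*p_{i-1} + p_{i-2}, q_i = a_i*q_{i-1} + q_{i-2} with p_{-2}=0, p_{-1}=1, q_{-2}=1, q_{-1}=0:
  i=0: a_0=5, p_0 = 5*1 + 0 = 5, q_0 = 5*0 + 1 = 1.
  i=1: a_1=1, p_1 = 1*5 + 1 = 6, q_1 = 1*1 + 0 = 1.
  i=2: a_2=2, p_2 = 2*6 + 5 = 17, q_2 = 2*1 + 1 = 3.
  i=3: a_3=1, p_3 = 1*17 + 6 = 23, q_3 = 1*3 + 1 = 4.
  i=4: a_4=3, p_4 = 3*23 + 17 = 86, q_4 = 3*4 + 3 = 15.
  i=5: a_5=2, p_5 = 2*86 + 23 = 195, q_5 = 2*15 + 4 = 34.

5/1, 6/1, 17/3, 23/4, 86/15, 195/34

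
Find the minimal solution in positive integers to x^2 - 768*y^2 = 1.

(x, y) = (18817, 679)

First expand sqrt(768) as a continued fraction. With x_i = (sqrt(768) + m_i)/d_i and (m_0, d_0) = (0, 1): a_0 = floor(sqrt(768)) = 27, since 27^2 = 729 <= 768 < 784 = 28^2.
Iterate m_{i+1} = d_i*a_i - m_i, d_{i+1} = (768 - m_{i+1}^2)/d_i, a_{i+1} = floor((a_0 + m_{i+1})/d_{i+1}):
  m_1 = 1*27 - 0 = 27, d_1 = (768 - 27^2)/1 = 39/1 = 39, a_1 = floor((27 + 27)/39) = 1.
  m_2 = 39*1 - 27 = 12, d_2 = (768 - 12^2)/39 = 624/39 = 16, a_2 = floor((27 + 12)/16) = 2.
  m_3 = 16*2 - 12 = 20, d_3 = (768 - 20^2)/16 = 368/16 = 23, a_3 = floor((27 + 20)/23) = 2.
  m_4 = 23*2 - 20 = 26, d_4 = (768 - 26^2)/23 = 92/23 = 4, a_4 = floor((27 + 26)/4) = 13.
  m_5 = 4*13 - 26 = 26, d_5 = (768 - 26^2)/4 = 92/4 = 23, a_5 = floor((27 + 26)/23) = 2.
  m_6 = 23*2 - 26 = 20, d_6 = (768 - 20^2)/23 = 368/23 = 16, a_6 = floor((27 + 20)/16) = 2.
  m_7 = 16*2 - 20 = 12, d_7 = (768 - 12^2)/16 = 624/16 = 39, a_7 = floor((27 + 12)/39) = 1.
  m_8 = 39*1 - 12 = 27, d_8 = (768 - 27^2)/39 = 39/39 = 1, a_8 = floor((27 + 27)/1) = 54.
  m_9 = 1*54 - 27 = 27, d_9 = (768 - 27^2)/1 = 39/1 = 39: (m_9, d_9) = (m_1, d_1) = (27, 39), so from here the quotients repeat a_1, ..., a_8; the period length is 8.
So sqrt(768) = [27; (1, 2, 2, 13, 2, 2, 1, 54)] with period length k = 8.
k is even, so the fundamental solution of x^2 - 768y^2 = 1 is (p_{k-1}, q_{k-1}) = (p_7, q_7); compute convergents through index 7.
Convergents (p_i = a_i*p_{i-1} + p_{i-2}, q_i = a_i*q_{i-1} + q_{i-2} with p_{-2}=0, p_{-1}=1, q_{-2}=1, q_{-1}=0):
  i=0: a_0=27, p_0 = 27*1 + 0 = 27, q_0 = 27*0 + 1 = 1.
  i=1: a_1=1, p_1 = 1*27 + 1 = 28, q_1 = 1*1 + 0 = 1.
  i=2: a_2=2, p_2 = 2*28 + 27 = 83, q_2 = 2*1 + 1 = 3.
  i=3: a_3=2, p_3 = 2*83 + 28 = 194, q_3 = 2*3 + 1 = 7.
  i=4: a_4=13, p_4 = 13*194 + 83 = 2605, q_4 = 13*7 + 3 = 94.
  i=5: a_5=2, p_5 = 2*2605 + 194 = 5404, q_5 = 2*94 + 7 = 195.
  i=6: a_6=2, p_6 = 2*5404 + 2605 = 13413, q_6 = 2*195 + 94 = 484.
  i=7: a_7=1, p_7 = 1*13413 + 5404 = 18817, q_7 = 1*484 + 195 = 679.
Check: 18817^2 - 768*679^2 = 354079489 - 354079488 = 1, so (x, y) = (18817, 679) solves the equation, and by the theorem it is the least positive solution.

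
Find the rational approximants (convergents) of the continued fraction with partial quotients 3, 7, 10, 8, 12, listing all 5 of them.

3/1, 22/7, 223/71, 1806/575, 21895/6971

Using the convergent recurrence p_i = a_i*p_{i-1} + p_{i-2}, q_i = a_i*q_{i-1} + q_{i-2} with p_{-2}=0, p_{-1}=1, q_{-2}=1, q_{-1}=0:
  i=0: a_0=3, p_0 = 3*1 + 0 = 3, q_0 = 3*0 + 1 = 1.
  i=1: a_1=7, p_1 = 7*3 + 1 = 22, q_1 = 7*1 + 0 = 7.
  i=2: a_2=10, p_2 = 10*22 + 3 = 223, q_2 = 10*7 + 1 = 71.
  i=3: a_3=8, p_3 = 8*223 + 22 = 1806, q_3 = 8*71 + 7 = 575.
  i=4: a_4=12, p_4 = 12*1806 + 223 = 21895, q_4 = 12*575 + 71 = 6971.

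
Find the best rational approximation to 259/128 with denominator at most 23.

47/23

Expand x = 259/128 as a continued fraction with the Euclidean algorithm:
  259 = 2*128 + 3, so a_0 = 2.
  128 = 42*3 + 2, so a_1 = 42.
  3 = 1*2 + 1, so a_2 = 1.
  2 = 2*1 + 0, so a_3 = 2.
so x = [2; 42, 1, 2].
Convergents (p_i = a_i*p_{i-1} + p_{i-2}, q_i = a_i*q_{i-1} + q_{i-2} with p_{-2}=0, p_{-1}=1, q_{-2}=1, q_{-1}=0), until the denominator exceeds 23:
  i=0: a_0=2, p_0 = 2*1 + 0 = 2, q_0 = 2*0 + 1 = 1.
  i=1: a_1=42, p_1 = 42*2 + 1 = 85, q_1 = 42*1 + 0 = 42.
q_1 = 42 > 23, so the last convergent with denominator <= 23 is p_0/q_0 = 2/1.
The closest fraction with denominator <= 23 is either p_0/q_0 or the intermediate fraction (k*p_0 + p_{-1})/(k*q_0 + q_{-1}) with the largest k >= 1 whose denominator stays <= 23; these approach x as k grows, and every other convergent or intermediate fraction in range is farther away.
Largest k: floor((23 - q_{-1})/q_0) = floor((23 - 0)/1) = 23 (using the seeds p_{-1} = 1, q_{-1} = 0).
That gives (23*2 + 1)/(23*1 + 0) = 47/23.
Compare the errors: |x - 2/1| = |259*1 - 2*128|/(128*1) = 3/128, and |x - 47/23| = |259*23 - 47*128|/(128*23) = 59/2944.
Cross-multiplying, 59*128 = 7552 < 8832 = 3*2944, so 59/2944 is smaller: the intermediate fraction 47/23 is closer to x than 2/1.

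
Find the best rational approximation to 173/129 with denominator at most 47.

59/44

Expand x = 173/129 as a continued fraction with the Euclidean algorithm:
  173 = 1*129 + 44, so a_0 = 1.
  129 = 2*44 + 41, so a_1 = 2.
  44 = 1*41 + 3, so a_2 = 1.
  41 = 13*3 + 2, so a_3 = 13.
  3 = 1*2 + 1, so a_4 = 1.
  2 = 2*1 + 0, so a_5 = 2.
so x = [1; 2, 1, 13, 1, 2].
Convergents (p_i = a_i*p_{i-1} + p_{i-2}, q_i = a_i*q_{i-1} + q_{i-2} with p_{-2}=0, p_{-1}=1, q_{-2}=1, q_{-1}=0), until the denominator exceeds 47:
  i=0: a_0=1, p_0 = 1*1 + 0 = 1, q_0 = 1*0 + 1 = 1.
  i=1: a_1=2, p_1 = 2*1 + 1 = 3, q_1 = 2*1 + 0 = 2.
  i=2: a_2=1, p_2 = 1*3 + 1 = 4, q_2 = 1*2 + 1 = 3.
  i=3: a_3=13, p_3 = 13*4 + 3 = 55, q_3 = 13*3 + 2 = 41.
  i=4: a_4=1, p_4 = 1*55 + 4 = 59, q_4 = 1*41 + 3 = 44.
  i=5: a_5=2, p_5 = 2*59 + 55 = 173, q_5 = 2*44 + 41 = 129.
q_5 = 129 > 47, so the last convergent with denominator <= 47 is p_4/q_4 = 59/44.
The closest fraction with denominator <= 47 is either p_4/q_4 or the intermediate fraction (k*p_4 + p_3)/(k*q_4 + q_3) with the largest k >= 1 whose denominator stays <= 47; these approach x as k grows, and every other convergent or intermediate fraction in range is farther away.
Largest k: floor((47 - q_3)/q_4) = floor((47 - 41)/44) = 0.
Since k = 0, no intermediate fraction beyond p_4/q_4 has denominator <= 47, so the convergent 59/44 is the closest (its error is |173*44 - 59*129|/(129*44) = 1/5676).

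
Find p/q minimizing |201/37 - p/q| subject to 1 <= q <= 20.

38/7

Expand x = 201/37 as a continued fraction with the Euclidean algorithm:
  201 = 5*37 + 16, so a_0 = 5.
  37 = 2*16 + 5, so a_1 = 2.
  16 = 3*5 + 1, so a_2 = 3.
  5 = 5*1 + 0, so a_3 = 5.
so x = [5; 2, 3, 5].
Convergents (p_i = a_i*p_{i-1} + p_{i-2}, q_i = a_i*q_{i-1} + q_{i-2} with p_{-2}=0, p_{-1}=1, q_{-2}=1, q_{-1}=0), until the denominator exceeds 20:
  i=0: a_0=5, p_0 = 5*1 + 0 = 5, q_0 = 5*0 + 1 = 1.
  i=1: a_1=2, p_1 = 2*5 + 1 = 11, q_1 = 2*1 + 0 = 2.
  i=2: a_2=3, p_2 = 3*11 + 5 = 38, q_2 = 3*2 + 1 = 7.
  i=3: a_3=5, p_3 = 5*38 + 11 = 201, q_3 = 5*7 + 2 = 37.
q_3 = 37 > 20, so the last convergent with denominator <= 20 is p_2/q_2 = 38/7.
The closest fraction with denominator <= 20 is either p_2/q_2 or the intermediate fraction (k*p_2 + p_1)/(k*q_2 + q_1) with the largest k >= 1 whose denominator stays <= 20; these approach x as k grows, and every other convergent or intermediate fraction in range is farther away.
Largest k: floor((20 - q_1)/q_2) = floor((20 - 2)/7) = 2.
That gives (2*38 + 11)/(2*7 + 2) = 87/16.
Compare the errors: |x - 38/7| = |201*7 - 38*37|/(37*7) = 1/259, and |x - 87/16| = |201*16 - 87*37|/(37*16) = 3/592.
Cross-multiplying, 1*592 = 592 < 777 = 3*259, so 1/259 is smaller: the convergent 38/7 is closer to x than 87/16.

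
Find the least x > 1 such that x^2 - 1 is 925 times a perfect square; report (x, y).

(x, y) = (1555849, 51156)

First expand sqrt(925) as a continued fraction. With x_i = (sqrt(925) + m_i)/d_i and (m_0, d_0) = (0, 1): a_0 = floor(sqrt(925)) = 30, since 30^2 = 900 <= 925 < 961 = 31^2.
Iterate m_{i+1} = d_i*a_i - m_i, d_{i+1} = (925 - m_{i+1}^2)/d_i, a_{i+1} = floor((a_0 + m_{i+1})/d_{i+1}):
  m_1 = 1*30 - 0 = 30, d_1 = (925 - 30^2)/1 = 25/1 = 25, a_1 = floor((30 + 30)/25) = 2.
  m_2 = 25*2 - 30 = 20, d_2 = (925 - 20^2)/25 = 525/25 = 21, a_2 = floor((30 + 20)/21) = 2.
  m_3 = 21*2 - 20 = 22, d_3 = (925 - 22^2)/21 = 441/21 = 21, a_3 = floor((30 + 22)/21) = 2.
  m_4 = 21*2 - 22 = 20, d_4 = (925 - 20^2)/21 = 525/21 = 25, a_4 = floor((30 + 20)/25) = 2.
  m_5 = 25*2 - 20 = 30, d_5 = (925 - 30^2)/25 = 25/25 = 1, a_5 = floor((30 + 30)/1) = 60.
  m_6 = 1*60 - 30 = 30, d_6 = (925 - 30^2)/1 = 25/1 = 25: (m_6, d_6) = (m_1, d_1) = (30, 25), so from here the quotients repeat a_1, ..., a_5; the period length is 5.
So sqrt(925) = [30; (2, 2, 2, 2, 60)] with period length k = 5.
k is odd, so (p_{k-1}, q_{k-1}) only solves x^2 - 925y^2 = -1 and the fundamental solution of x^2 - 925y^2 = 1 is (p_{2k-1}, q_{2k-1}) = (p_9, q_9); compute convergents through index 9, running through the period twice.
Convergents (p_i = a_i*p_{i-1} + p_{i-2}, q_i = a_i*q_{i-1} + q_{i-2} with p_{-2}=0, p_{-1}=1, q_{-2}=1, q_{-1}=0):
  i=0: a_0=30, p_0 = 30*1 + 0 = 30, q_0 = 30*0 + 1 = 1.
  i=1: a_1=2, p_1 = 2*30 + 1 = 61, q_1 = 2*1 + 0 = 2.
  i=2: a_2=2, p_2 = 2*61 + 30 = 152, q_2 = 2*2 + 1 = 5.
  i=3: a_3=2, p_3 = 2*152 + 61 = 365, q_3 = 2*5 + 2 = 12.
  i=4: a_4=2, p_4 = 2*365 + 152 = 882, q_4 = 2*12 + 5 = 29.
  i=5: a_5=60, p_5 = 60*882 + 365 = 53285, q_5 = 60*29 + 12 = 1752.
  i=6: a_6=2, p_6 = 2*53285 + 882 = 107452, q_6 = 2*1752 + 29 = 3533.
  i=7: a_7=2, p_7 = 2*107452 + 53285 = 268189, q_7 = 2*3533 + 1752 = 8818.
  i=8: a_8=2, p_8 = 2*268189 + 107452 = 643830, q_8 = 2*8818 + 3533 = 21169.
  i=9: a_9=2, p_9 = 2*643830 + 268189 = 1555849, q_9 = 2*21169 + 8818 = 51156.
Indeed p_4^2 - 925*q_4^2 = 777924 - 777925 = -1, not +1.
Check: 1555849^2 - 925*51156^2 = 2420666110801 - 2420666110800 = 1, so (x, y) = (1555849, 51156) solves the equation, and by the theorem it is the least positive solution.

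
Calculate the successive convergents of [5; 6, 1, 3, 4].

5/1, 31/6, 36/7, 139/27, 592/115

Using the convergent recurrence p_i = a_i*p_{i-1} + p_{i-2}, q_i = a_i*q_{i-1} + q_{i-2} with p_{-2}=0, p_{-1}=1, q_{-2}=1, q_{-1}=0:
  i=0: a_0=5, p_0 = 5*1 + 0 = 5, q_0 = 5*0 + 1 = 1.
  i=1: a_1=6, p_1 = 6*5 + 1 = 31, q_1 = 6*1 + 0 = 6.
  i=2: a_2=1, p_2 = 1*31 + 5 = 36, q_2 = 1*6 + 1 = 7.
  i=3: a_3=3, p_3 = 3*36 + 31 = 139, q_3 = 3*7 + 6 = 27.
  i=4: a_4=4, p_4 = 4*139 + 36 = 592, q_4 = 4*27 + 7 = 115.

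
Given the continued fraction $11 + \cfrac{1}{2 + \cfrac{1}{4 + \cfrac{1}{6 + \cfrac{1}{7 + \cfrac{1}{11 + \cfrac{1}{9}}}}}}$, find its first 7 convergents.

11/1, 23/2, 103/9, 641/56, 4590/401, 51131/4467, 464769/40604

Using the convergent recurrence p_i = a_i*p_{i-1} + p_{i-2}, q_i = a_i*q_{i-1} + q_{i-2} with p_{-2}=0, p_{-1}=1, q_{-2}=1, q_{-1}=0:
  i=0: a_0=11, p_0 = 11*1 + 0 = 11, q_0 = 11*0 + 1 = 1.
  i=1: a_1=2, p_1 = 2*11 + 1 = 23, q_1 = 2*1 + 0 = 2.
  i=2: a_2=4, p_2 = 4*23 + 11 = 103, q_2 = 4*2 + 1 = 9.
  i=3: a_3=6, p_3 = 6*103 + 23 = 641, q_3 = 6*9 + 2 = 56.
  i=4: a_4=7, p_4 = 7*641 + 103 = 4590, q_4 = 7*56 + 9 = 401.
  i=5: a_5=11, p_5 = 11*4590 + 641 = 51131, q_5 = 11*401 + 56 = 4467.
  i=6: a_6=9, p_6 = 9*51131 + 4590 = 464769, q_6 = 9*4467 + 401 = 40604.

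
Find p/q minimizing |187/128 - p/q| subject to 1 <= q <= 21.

19/13

Expand x = 187/128 as a continued fraction with the Euclidean algorithm:
  187 = 1*128 + 59, so a_0 = 1.
  128 = 2*59 + 10, so a_1 = 2.
  59 = 5*10 + 9, so a_2 = 5.
  10 = 1*9 + 1, so a_3 = 1.
  9 = 9*1 + 0, so a_4 = 9.
so x = [1; 2, 5, 1, 9].
Convergents (p_i = a_i*p_{i-1} + p_{i-2}, q_i = a_i*q_{i-1} + q_{i-2} with p_{-2}=0, p_{-1}=1, q_{-2}=1, q_{-1}=0), until the denominator exceeds 21:
  i=0: a_0=1, p_0 = 1*1 + 0 = 1, q_0 = 1*0 + 1 = 1.
  i=1: a_1=2, p_1 = 2*1 + 1 = 3, q_1 = 2*1 + 0 = 2.
  i=2: a_2=5, p_2 = 5*3 + 1 = 16, q_2 = 5*2 + 1 = 11.
  i=3: a_3=1, p_3 = 1*16 + 3 = 19, q_3 = 1*11 + 2 = 13.
  i=4: a_4=9, p_4 = 9*19 + 16 = 187, q_4 = 9*13 + 11 = 128.
q_4 = 128 > 21, so the last convergent with denominator <= 21 is p_3/q_3 = 19/13.
The closest fraction with denominator <= 21 is either p_3/q_3 or the intermediate fraction (k*p_3 + p_2)/(k*q_3 + q_2) with the largest k >= 1 whose denominator stays <= 21; these approach x as k grows, and every other convergent or intermediate fraction in range is farther away.
Largest k: floor((21 - q_2)/q_3) = floor((21 - 11)/13) = 0.
Since k = 0, no intermediate fraction beyond p_3/q_3 has denominator <= 21, so the convergent 19/13 is the closest (its error is |187*13 - 19*128|/(128*13) = 1/1664).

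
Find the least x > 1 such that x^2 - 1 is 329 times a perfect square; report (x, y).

(x, y) = (2376415, 131016)

First expand sqrt(329) as a continued fraction. With x_i = (sqrt(329) + m_i)/d_i and (m_0, d_0) = (0, 1): a_0 = floor(sqrt(329)) = 18, since 18^2 = 324 <= 329 < 361 = 19^2.
Iterate m_{i+1} = d_i*a_i - m_i, d_{i+1} = (329 - m_{i+1}^2)/d_i, a_{i+1} = floor((a_0 + m_{i+1})/d_{i+1}):
  m_1 = 1*18 - 0 = 18, d_1 = (329 - 18^2)/1 = 5/1 = 5, a_1 = floor((18 + 18)/5) = 7.
  m_2 = 5*7 - 18 = 17, d_2 = (329 - 17^2)/5 = 40/5 = 8, a_2 = floor((18 + 17)/8) = 4.
  m_3 = 8*4 - 17 = 15, d_3 = (329 - 15^2)/8 = 104/8 = 13, a_3 = floor((18 + 15)/13) = 2.
  m_4 = 13*2 - 15 = 11, d_4 = (329 - 11^2)/13 = 208/13 = 16, a_4 = floor((18 + 11)/16) = 1.
  m_5 = 16*1 - 11 = 5, d_5 = (329 - 5^2)/16 = 304/16 = 19, a_5 = floor((18 + 5)/19) = 1.
  m_6 = 19*1 - 5 = 14, d_6 = (329 - 14^2)/19 = 133/19 = 7, a_6 = floor((18 + 14)/7) = 4.
  m_7 = 7*4 - 14 = 14, d_7 = (329 - 14^2)/7 = 133/7 = 19, a_7 = floor((18 + 14)/19) = 1.
  m_8 = 19*1 - 14 = 5, d_8 = (329 - 5^2)/19 = 304/19 = 16, a_8 = floor((18 + 5)/16) = 1.
  m_9 = 16*1 - 5 = 11, d_9 = (329 - 11^2)/16 = 208/16 = 13, a_9 = floor((18 + 11)/13) = 2.
  m_10 = 13*2 - 11 = 15, d_10 = (329 - 15^2)/13 = 104/13 = 8, a_10 = floor((18 + 15)/8) = 4.
  m_11 = 8*4 - 15 = 17, d_11 = (329 - 17^2)/8 = 40/8 = 5, a_11 = floor((18 + 17)/5) = 7.
  m_12 = 5*7 - 17 = 18, d_12 = (329 - 18^2)/5 = 5/5 = 1, a_12 = floor((18 + 18)/1) = 36.
  m_13 = 1*36 - 18 = 18, d_13 = (329 - 18^2)/1 = 5/1 = 5: (m_13, d_13) = (m_1, d_1) = (18, 5), so from here the quotients repeat a_1, ..., a_12; the period length is 12.
So sqrt(329) = [18; (7, 4, 2, 1, 1, 4, 1, 1, 2, 4, 7, 36)] with period length k = 12.
k is even, so the fundamental solution of x^2 - 329y^2 = 1 is (p_{k-1}, q_{k-1}) = (p_11, q_11); compute convergents through index 11.
Convergents (p_i = a_i*p_{i-1} + p_{i-2}, q_i = a_i*q_{i-1} + q_{i-2} with p_{-2}=0, p_{-1}=1, q_{-2}=1, q_{-1}=0):
  i=0: a_0=18, p_0 = 18*1 + 0 = 18, q_0 = 18*0 + 1 = 1.
  i=1: a_1=7, p_1 = 7*18 + 1 = 127, q_1 = 7*1 + 0 = 7.
  i=2: a_2=4, p_2 = 4*127 + 18 = 526, q_2 = 4*7 + 1 = 29.
  i=3: a_3=2, p_3 = 2*526 + 127 = 1179, q_3 = 2*29 + 7 = 65.
  i=4: a_4=1, p_4 = 1*1179 + 526 = 1705, q_4 = 1*65 + 29 = 94.
  i=5: a_5=1, p_5 = 1*1705 + 1179 = 2884, q_5 = 1*94 + 65 = 159.
  i=6: a_6=4, p_6 = 4*2884 + 1705 = 13241, q_6 = 4*159 + 94 = 730.
  i=7: a_7=1, p_7 = 1*13241 + 2884 = 16125, q_7 = 1*730 + 159 = 889.
  i=8: a_8=1, p_8 = 1*16125 + 13241 = 29366, q_8 = 1*889 + 730 = 1619.
  i=9: a_9=2, p_9 = 2*29366 + 16125 = 74857, q_9 = 2*1619 + 889 = 4127.
  i=10: a_10=4, p_10 = 4*74857 + 29366 = 328794, q_10 = 4*4127 + 1619 = 18127.
  i=11: a_11=7, p_11 = 7*328794 + 74857 = 2376415, q_11 = 7*18127 + 4127 = 131016.
Check: 2376415^2 - 329*131016^2 = 5647348252225 - 5647348252224 = 1, so (x, y) = (2376415, 131016) solves the equation, and by the theorem it is the least positive solution.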